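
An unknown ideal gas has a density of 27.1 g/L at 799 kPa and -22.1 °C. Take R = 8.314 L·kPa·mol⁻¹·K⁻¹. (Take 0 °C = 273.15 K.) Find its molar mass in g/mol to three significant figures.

M ≈ 70.8 g/mol

ρ = PM/(RT) ⇒ M = ρRT/P = (27.1 × 8.314 × 251.0) / 799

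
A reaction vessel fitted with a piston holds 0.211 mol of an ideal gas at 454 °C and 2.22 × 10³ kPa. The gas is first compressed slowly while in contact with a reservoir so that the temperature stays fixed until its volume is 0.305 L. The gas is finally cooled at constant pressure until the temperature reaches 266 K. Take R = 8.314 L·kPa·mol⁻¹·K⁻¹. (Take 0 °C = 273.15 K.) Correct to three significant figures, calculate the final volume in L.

Convert: T₁ = 727.1 K.
From PV = nRT: V₁ = nRT₁/P₁ = 0.5746 L.
T constant ⇒ Boyle's law P V = const: T₂ = T₁; P₂ = P₁·(V₁/V₂) = 4182 kPa.
P constant ⇒ V ∝ T: P₃ = P₂; V₃ = V₂·(T₃/T₂) = 0.1116 L.

V₃ ≈ 0.112 L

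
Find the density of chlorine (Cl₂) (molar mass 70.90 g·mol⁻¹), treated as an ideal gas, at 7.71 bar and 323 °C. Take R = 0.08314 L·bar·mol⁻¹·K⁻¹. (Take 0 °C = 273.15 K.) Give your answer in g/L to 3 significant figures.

ρ = PM/(RT) = (7.71 × 70.90) / (0.08314 × 596.1)

ρ ≈ 11.0 g/L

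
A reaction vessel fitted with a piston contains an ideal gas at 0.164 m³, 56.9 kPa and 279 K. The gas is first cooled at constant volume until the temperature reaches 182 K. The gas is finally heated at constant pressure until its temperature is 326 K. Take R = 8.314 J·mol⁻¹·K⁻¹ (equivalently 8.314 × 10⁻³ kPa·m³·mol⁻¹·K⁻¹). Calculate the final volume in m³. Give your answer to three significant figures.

Isochoric, so P/T is constant: V₂ = V₁; P₂ = P₁·(T₂/T₁) = 37.12 kPa.
Isobaric, so V/T is constant: P₃ = P₂; V₃ = V₂·(T₃/T₂) = 0.2938 m³.

V₃ ≈ 0.294 m³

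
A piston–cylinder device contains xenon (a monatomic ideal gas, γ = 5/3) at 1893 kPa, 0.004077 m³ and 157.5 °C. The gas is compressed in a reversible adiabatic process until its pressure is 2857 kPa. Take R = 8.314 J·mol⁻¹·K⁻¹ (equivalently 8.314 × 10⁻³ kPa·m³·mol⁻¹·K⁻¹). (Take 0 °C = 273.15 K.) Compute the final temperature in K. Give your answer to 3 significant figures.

Convert: T₁ = 430.6 K.
Reversible adiabatic, γ = 5/3: T₂ = T₁·(P₂/P₁)^((γ−1)/γ) = 507.7 K; V₂ = V₁·(P₁/P₂)^(1/γ) = 0.003185 m³.

T₂ ≈ 508 K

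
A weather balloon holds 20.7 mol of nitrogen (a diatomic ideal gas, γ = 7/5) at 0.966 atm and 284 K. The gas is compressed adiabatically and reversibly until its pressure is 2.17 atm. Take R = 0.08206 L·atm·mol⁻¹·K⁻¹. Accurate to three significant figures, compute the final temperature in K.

T₂ ≈ 358 K

From PV = nRT: V₁ = nRT₁/P₁ = 499.4 L.
Reversible adiabatic, γ = 7/5: T₂ = T₁·(P₂/P₁)^((γ−1)/γ) = 357.9 K; V₂ = V₁·(P₁/P₂)^(1/γ) = 280.1 L.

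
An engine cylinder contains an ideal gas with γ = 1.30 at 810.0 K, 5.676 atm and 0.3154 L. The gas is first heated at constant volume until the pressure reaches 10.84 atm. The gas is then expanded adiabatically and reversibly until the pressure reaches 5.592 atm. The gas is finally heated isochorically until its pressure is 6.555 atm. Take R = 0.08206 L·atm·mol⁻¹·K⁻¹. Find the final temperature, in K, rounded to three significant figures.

V constant ⇒ P ∝ T: V₂ = V₁; T₂ = T₁·(P₂/P₁) = 1547 K.
Reversible adiabatic, γ = 1.30: T₃ = T₂·(P₃/P₂)^((γ−1)/γ) = 1328 K; V₃ = V₂·(P₂/P₃)^(1/γ) = 0.5248 L.
V constant ⇒ P ∝ T: V₄ = V₃; T₄ = T₃·(P₄/P₃) = 1556 K.

T₄ ≈ 1.56e+03 K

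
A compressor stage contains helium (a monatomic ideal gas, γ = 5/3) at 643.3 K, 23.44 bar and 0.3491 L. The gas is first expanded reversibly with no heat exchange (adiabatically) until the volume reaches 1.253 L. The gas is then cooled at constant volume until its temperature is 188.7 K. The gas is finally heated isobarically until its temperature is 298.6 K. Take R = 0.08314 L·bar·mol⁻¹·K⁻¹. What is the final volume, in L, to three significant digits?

Reversible adiabatic, γ = 5/3: T₂ = T₁·(V₁/V₂)^(γ−1) = 274.4 K; P₂ = P₁·(V₁/V₂)^γ = 2.786 bar.
V constant ⇒ P ∝ T: V₃ = V₂; P₃ = P₂·(T₃/T₂) = 1.916 bar.
P constant ⇒ V ∝ T: P₄ = P₃; V₄ = V₃·(T₄/T₃) = 1.983 L.

V₄ ≈ 1.98 L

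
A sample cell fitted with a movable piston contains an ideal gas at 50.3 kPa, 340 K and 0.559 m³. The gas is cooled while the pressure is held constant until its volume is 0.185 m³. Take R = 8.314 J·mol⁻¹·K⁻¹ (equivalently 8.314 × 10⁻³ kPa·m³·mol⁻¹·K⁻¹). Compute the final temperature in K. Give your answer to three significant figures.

Isobaric, so V/T is constant: P₂ = P₁; T₂ = T₁·(V₂/V₁) = 112.5 K.

T₂ ≈ 113 K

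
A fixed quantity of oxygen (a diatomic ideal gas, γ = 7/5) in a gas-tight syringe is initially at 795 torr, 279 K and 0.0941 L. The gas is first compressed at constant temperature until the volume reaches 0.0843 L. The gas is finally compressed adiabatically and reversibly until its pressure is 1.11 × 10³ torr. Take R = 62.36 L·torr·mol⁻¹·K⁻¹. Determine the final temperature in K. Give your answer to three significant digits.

Isothermal, so P V is constant: T₂ = T₁; P₂ = P₁·(V₁/V₂) = 887.4 torr.
Reversible adiabatic, γ = 7/5: T₃ = T₂·(P₃/P₂)^((γ−1)/γ) = 297.4 K; V₃ = V₂·(P₂/P₃)^(1/γ) = 0.07185 L.

T₃ ≈ 297 K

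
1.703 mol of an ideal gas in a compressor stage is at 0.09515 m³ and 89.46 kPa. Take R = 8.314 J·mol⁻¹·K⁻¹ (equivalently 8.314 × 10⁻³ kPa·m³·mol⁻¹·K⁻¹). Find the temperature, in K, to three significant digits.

T ≈ 601 K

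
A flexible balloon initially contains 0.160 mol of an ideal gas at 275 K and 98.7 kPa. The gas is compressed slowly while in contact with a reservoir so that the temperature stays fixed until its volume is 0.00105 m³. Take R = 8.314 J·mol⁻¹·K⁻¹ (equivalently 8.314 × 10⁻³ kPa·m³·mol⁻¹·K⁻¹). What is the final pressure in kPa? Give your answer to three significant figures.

From PV = nRT: V₁ = nRT₁/P₁ = 0.003706 m³.
Isothermal, so P V is constant: T₂ = T₁; P₂ = P₁·(V₁/V₂) = 348.4 kPa.

P₂ ≈ 348 kPa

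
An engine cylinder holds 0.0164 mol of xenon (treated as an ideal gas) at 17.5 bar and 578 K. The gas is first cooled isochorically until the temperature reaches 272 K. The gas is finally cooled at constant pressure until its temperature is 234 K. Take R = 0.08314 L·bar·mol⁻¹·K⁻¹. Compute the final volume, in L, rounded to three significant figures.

From PV = nRT: V₁ = nRT₁/P₁ = 0.04503 L.
V constant ⇒ P ∝ T: V₂ = V₁; P₂ = P₁·(T₂/T₁) = 8.235 bar.
Isobaric, so V/T is constant: P₃ = P₂; V₃ = V₂·(T₃/T₂) = 0.03874 L.

V₃ ≈ 0.0387 L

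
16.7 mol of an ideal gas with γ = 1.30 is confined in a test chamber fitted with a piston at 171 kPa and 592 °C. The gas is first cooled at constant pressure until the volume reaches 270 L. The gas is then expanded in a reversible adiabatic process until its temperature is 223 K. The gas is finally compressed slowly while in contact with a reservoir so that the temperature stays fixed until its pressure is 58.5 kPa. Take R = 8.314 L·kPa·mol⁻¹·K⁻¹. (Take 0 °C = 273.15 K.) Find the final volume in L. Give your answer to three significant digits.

Convert: T₁ = 865.1 K.
From PV = nRT: V₁ = nRT₁/P₁ = 702.5 L.
Isobaric, so V/T is constant: P₂ = P₁; T₂ = T₁·(V₂/V₁) = 332.5 K.
Adiabatic (γ = 1.30), T V^(γ−1) and P V^γ constant: P₃ = P₂·(T₃/T₂)^(γ/(γ−1)) = 30.27 kPa; V₃ = V₂·(T₂/T₃)^(1/(γ−1)) = 1023 L.
T constant ⇒ Boyle's law P V = const: T₄ = T₃; V₄ = V₃·(P₃/P₄) = 529.3 L.

V₄ ≈ 529 L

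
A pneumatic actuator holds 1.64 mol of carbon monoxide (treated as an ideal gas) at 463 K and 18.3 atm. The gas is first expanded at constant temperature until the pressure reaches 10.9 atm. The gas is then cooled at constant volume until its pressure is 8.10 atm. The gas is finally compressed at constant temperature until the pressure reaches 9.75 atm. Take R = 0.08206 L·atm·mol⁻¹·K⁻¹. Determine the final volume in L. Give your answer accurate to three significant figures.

V₄ ≈ 4.75 L

From PV = nRT: V₁ = nRT₁/P₁ = 3.405 L.
Isothermal, so P V is constant: T₂ = T₁; V₂ = V₁·(P₁/P₂) = 5.716 L.
V constant ⇒ P ∝ T: V₃ = V₂; T₃ = T₂·(P₃/P₂) = 344.1 K.
T constant ⇒ Boyle's law P V = const: T₄ = T₃; V₄ = V₃·(P₃/P₄) = 4.749 L.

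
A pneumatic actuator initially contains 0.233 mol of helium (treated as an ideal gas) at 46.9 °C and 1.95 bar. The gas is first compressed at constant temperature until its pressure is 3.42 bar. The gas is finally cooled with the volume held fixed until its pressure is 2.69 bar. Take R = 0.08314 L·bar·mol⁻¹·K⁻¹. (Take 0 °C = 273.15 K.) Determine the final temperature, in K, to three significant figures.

T₃ ≈ 252 K

Convert: T₁ = 320.0 K.
From PV = nRT: V₁ = nRT₁/P₁ = 3.179 L.
Isothermal, so P V is constant: T₂ = T₁; V₂ = V₁·(P₁/P₂) = 1.813 L.
V constant ⇒ P ∝ T: V₃ = V₂; T₃ = T₂·(P₃/P₂) = 251.7 K.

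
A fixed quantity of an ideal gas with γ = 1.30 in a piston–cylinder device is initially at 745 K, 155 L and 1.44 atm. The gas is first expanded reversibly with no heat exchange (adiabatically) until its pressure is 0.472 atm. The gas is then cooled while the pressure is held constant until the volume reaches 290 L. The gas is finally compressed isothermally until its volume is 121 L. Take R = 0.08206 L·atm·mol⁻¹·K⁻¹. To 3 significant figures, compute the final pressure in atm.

P₄ ≈ 1.13 atm

Adiabatic (γ = 1.30), T V^(γ−1) and P V^γ constant: T₂ = T₁·(P₂/P₁)^((γ−1)/γ) = 575.9 K; V₂ = V₁·(P₁/P₂)^(1/γ) = 365.6 L.
Isobaric, so V/T is constant: P₃ = P₂; T₃ = T₂·(V₃/V₂) = 456.9 K.
Isothermal, so P V is constant: T₄ = T₃; P₄ = P₃·(V₃/V₄) = 1.131 atm.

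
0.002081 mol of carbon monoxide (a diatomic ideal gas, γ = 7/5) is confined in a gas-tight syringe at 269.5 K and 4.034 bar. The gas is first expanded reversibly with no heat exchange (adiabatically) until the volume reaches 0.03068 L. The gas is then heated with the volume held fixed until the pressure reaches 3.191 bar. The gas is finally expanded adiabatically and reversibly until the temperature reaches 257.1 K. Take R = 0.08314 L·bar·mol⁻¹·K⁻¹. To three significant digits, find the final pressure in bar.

From PV = nRT: V₁ = nRT₁/P₁ = 0.01156 L.
Adiabatic (γ = 7/5), T V^(γ−1) and P V^γ constant: T₂ = T₁·(V₁/V₂)^(γ−1) = 182.4 K; P₂ = P₁·(V₁/V₂)^γ = 1.029 bar.
Isochoric, so P/T is constant: V₃ = V₂; T₃ = T₂·(P₃/P₂) = 565.8 K.
Adiabatic (γ = 7/5), T V^(γ−1) and P V^γ constant: P₄ = P₃·(T₄/T₃)^(γ/(γ−1)) = 0.2018 bar; V₄ = V₃·(T₃/T₄)^(1/(γ−1)) = 0.2205 L.

P₄ ≈ 0.202 bar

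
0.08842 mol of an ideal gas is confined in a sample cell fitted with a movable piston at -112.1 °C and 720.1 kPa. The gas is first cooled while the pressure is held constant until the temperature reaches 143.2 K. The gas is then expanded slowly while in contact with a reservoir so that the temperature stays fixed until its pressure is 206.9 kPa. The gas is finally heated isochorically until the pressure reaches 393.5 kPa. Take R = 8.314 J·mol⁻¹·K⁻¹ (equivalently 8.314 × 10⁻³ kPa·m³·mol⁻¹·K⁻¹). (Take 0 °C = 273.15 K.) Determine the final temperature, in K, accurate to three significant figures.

T₄ ≈ 272 K

Convert: T₁ = 161.0 K.
From PV = nRT: V₁ = nRT₁/P₁ = 0.0001644 m³.
P constant ⇒ V ∝ T: P₂ = P₁; V₂ = V₁·(T₂/T₁) = 0.0001462 m³.
T constant ⇒ Boyle's law P V = const: T₃ = T₂; V₃ = V₂·(P₂/P₃) = 0.0005088 m³.
Isochoric, so P/T is constant: V₄ = V₃; T₄ = T₃·(P₄/P₃) = 272.3 K.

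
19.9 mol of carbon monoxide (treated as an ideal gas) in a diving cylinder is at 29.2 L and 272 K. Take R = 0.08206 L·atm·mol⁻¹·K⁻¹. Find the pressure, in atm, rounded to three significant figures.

PV = nRT ⇒ P = nRT/V = (19.9 × 0.08206 × 272) / 29.2

P ≈ 15.2 atm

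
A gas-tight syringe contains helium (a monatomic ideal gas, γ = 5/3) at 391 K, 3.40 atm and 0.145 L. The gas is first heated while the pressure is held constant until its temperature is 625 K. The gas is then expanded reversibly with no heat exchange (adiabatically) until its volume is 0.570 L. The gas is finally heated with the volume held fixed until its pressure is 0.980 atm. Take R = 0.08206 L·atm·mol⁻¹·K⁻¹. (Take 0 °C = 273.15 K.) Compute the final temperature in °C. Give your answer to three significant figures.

T₄ ≈ 170 °C

P constant ⇒ V ∝ T: P₂ = P₁; V₂ = V₁·(T₂/T₁) = 0.2318 L.
Reversible adiabatic, γ = 5/3: T₃ = T₂·(V₂/V₃)^(γ−1) = 343.0 K; P₃ = P₂·(V₂/V₃)^γ = 0.7588 atm.
Isochoric, so P/T is constant: V₄ = V₃; T₄ = T₃·(P₄/P₃) = 443.0 K.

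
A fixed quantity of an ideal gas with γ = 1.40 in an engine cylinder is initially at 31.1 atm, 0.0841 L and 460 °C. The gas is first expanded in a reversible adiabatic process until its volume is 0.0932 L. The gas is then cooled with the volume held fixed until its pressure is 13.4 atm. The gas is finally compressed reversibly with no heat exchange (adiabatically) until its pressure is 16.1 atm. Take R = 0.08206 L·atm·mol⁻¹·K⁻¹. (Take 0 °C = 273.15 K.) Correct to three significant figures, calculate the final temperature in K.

Convert: T₁ = 733.1 K.
Adiabatic (γ = 1.40), T V^(γ−1) and P V^γ constant: T₂ = T₁·(V₁/V₂)^(γ−1) = 703.6 K; P₂ = P₁·(V₁/V₂)^γ = 26.93 atm.
V constant ⇒ P ∝ T: V₃ = V₂; T₃ = T₂·(P₃/P₂) = 350.1 K.
Reversible adiabatic, γ = 1.40: T₄ = T₃·(P₄/P₃)^((γ−1)/γ) = 368.9 K; V₄ = V₃·(P₃/P₄)^(1/γ) = 0.08175 L.

T₄ ≈ 369 K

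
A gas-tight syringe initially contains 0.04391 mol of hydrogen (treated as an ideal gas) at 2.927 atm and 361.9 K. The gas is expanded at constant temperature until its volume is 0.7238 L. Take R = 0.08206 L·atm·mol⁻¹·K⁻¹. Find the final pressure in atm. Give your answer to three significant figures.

P₂ ≈ 1.80 atm

From PV = nRT: V₁ = nRT₁/P₁ = 0.4455 L.
T constant ⇒ Boyle's law P V = const: T₂ = T₁; P₂ = P₁·(V₁/V₂) = 1.802 atm.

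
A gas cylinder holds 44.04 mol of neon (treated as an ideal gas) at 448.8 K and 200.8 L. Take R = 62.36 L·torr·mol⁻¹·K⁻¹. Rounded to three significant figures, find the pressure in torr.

PV = nRT ⇒ P = nRT/V = (44.04 × 62.36 × 448.8) / 200.8

P ≈ 6.14e+03 torr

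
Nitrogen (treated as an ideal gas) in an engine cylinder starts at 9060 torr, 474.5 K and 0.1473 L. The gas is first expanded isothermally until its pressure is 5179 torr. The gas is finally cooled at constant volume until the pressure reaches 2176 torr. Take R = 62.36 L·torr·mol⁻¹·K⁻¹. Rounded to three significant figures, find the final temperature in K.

Isothermal, so P V is constant: T₂ = T₁; V₂ = V₁·(P₁/P₂) = 0.2577 L.
V constant ⇒ P ∝ T: V₃ = V₂; T₃ = T₂·(P₃/P₂) = 199.4 K.

T₃ ≈ 199 K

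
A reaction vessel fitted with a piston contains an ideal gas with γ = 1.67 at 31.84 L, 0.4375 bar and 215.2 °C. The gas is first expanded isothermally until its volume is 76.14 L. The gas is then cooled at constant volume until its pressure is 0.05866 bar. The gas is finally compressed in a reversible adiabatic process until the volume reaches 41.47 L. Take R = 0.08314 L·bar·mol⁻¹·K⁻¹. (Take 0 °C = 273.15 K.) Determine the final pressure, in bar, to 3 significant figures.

P₄ ≈ 0.162 bar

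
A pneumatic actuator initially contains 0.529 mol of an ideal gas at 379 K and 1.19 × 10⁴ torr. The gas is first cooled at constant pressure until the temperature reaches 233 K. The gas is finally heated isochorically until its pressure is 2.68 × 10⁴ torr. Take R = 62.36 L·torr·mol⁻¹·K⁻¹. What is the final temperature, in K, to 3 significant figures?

From PV = nRT: V₁ = nRT₁/P₁ = 1.051 L.
Isobaric, so V/T is constant: P₂ = P₁; V₂ = V₁·(T₂/T₁) = 0.6459 L.
Isochoric, so P/T is constant: V₃ = V₂; T₃ = T₂·(P₃/P₂) = 524.7 K.

T₃ ≈ 525 K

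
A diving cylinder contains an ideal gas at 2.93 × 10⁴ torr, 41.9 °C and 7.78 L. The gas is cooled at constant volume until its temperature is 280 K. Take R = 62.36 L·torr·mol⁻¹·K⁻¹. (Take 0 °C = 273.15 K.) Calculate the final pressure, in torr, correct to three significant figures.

P₂ ≈ 2.60e+04 torr

Convert: T₁ = 315.0 K.
V constant ⇒ P ∝ T: V₂ = V₁; P₂ = P₁·(T₂/T₁) = 2.604e+04 torr.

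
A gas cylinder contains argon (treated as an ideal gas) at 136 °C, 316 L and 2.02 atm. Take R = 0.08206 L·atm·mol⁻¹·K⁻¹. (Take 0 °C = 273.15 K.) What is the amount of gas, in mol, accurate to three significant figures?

n ≈ 19.0 mol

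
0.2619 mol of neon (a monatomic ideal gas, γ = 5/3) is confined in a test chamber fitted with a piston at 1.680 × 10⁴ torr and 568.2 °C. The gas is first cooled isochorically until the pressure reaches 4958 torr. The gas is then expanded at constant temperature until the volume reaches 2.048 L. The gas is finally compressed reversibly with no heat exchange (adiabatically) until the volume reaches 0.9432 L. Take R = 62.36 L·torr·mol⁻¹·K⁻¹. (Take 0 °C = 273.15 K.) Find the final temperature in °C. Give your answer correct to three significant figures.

Convert: T₁ = 841.4 K.
From PV = nRT: V₁ = nRT₁/P₁ = 0.8179 L.
V constant ⇒ P ∝ T: V₂ = V₁; T₂ = T₁·(P₂/P₁) = 248.3 K.
Isothermal, so P V is constant: T₃ = T₂; P₃ = P₂·(V₂/V₃) = 1980 torr.
Adiabatic (γ = 5/3), T V^(γ−1) and P V^γ constant: T₄ = T₃·(V₃/V₄)^(γ−1) = 416.3 K; P₄ = P₃·(V₃/V₄)^γ = 7209 torr.

T₄ ≈ 143 °C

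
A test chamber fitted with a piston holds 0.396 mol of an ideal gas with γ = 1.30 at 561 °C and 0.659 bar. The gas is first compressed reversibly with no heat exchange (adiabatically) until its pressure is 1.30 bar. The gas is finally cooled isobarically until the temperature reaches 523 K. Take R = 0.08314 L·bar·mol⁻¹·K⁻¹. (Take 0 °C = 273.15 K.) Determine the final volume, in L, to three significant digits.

Convert: T₁ = 834.1 K.
From PV = nRT: V₁ = nRT₁/P₁ = 41.67 L.
Adiabatic (γ = 1.30), T V^(γ−1) and P V^γ constant: T₂ = T₁·(P₂/P₁)^((γ−1)/γ) = 975.7 K; V₂ = V₁·(P₁/P₂)^(1/γ) = 24.71 L.
P constant ⇒ V ∝ T: P₃ = P₂; V₃ = V₂·(T₃/T₂) = 13.25 L.

V₃ ≈ 13.2 L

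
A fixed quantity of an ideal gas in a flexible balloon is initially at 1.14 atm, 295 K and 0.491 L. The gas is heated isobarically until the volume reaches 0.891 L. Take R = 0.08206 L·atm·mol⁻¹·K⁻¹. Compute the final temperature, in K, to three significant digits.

P constant ⇒ V ∝ T: P₂ = P₁; T₂ = T₁·(V₂/V₁) = 535.3 K.

T₂ ≈ 535 K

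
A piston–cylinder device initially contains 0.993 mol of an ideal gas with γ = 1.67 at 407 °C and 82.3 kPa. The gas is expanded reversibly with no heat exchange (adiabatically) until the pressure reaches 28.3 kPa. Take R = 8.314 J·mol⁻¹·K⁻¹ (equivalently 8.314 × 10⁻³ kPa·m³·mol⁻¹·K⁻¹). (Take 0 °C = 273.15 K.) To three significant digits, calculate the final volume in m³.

Convert: T₁ = 680.1 K.
From PV = nRT: V₁ = nRT₁/P₁ = 0.06823 m³.
Reversible adiabatic, γ = 1.67: T₂ = T₁·(P₂/P₁)^((γ−1)/γ) = 443.2 K; V₂ = V₁·(P₁/P₂)^(1/γ) = 0.1293 m³.

V₂ ≈ 0.129 m³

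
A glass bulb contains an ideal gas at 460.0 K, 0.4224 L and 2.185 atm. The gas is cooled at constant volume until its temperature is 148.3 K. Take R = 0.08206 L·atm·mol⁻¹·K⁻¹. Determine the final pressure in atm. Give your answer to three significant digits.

P₂ ≈ 0.704 atm

V constant ⇒ P ∝ T: V₂ = V₁; P₂ = P₁·(T₂/T₁) = 0.7044 atm.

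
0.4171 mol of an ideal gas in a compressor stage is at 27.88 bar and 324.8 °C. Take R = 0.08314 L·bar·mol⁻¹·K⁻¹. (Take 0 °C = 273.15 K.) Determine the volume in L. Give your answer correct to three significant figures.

Convert: T = 597.95 K.
PV = nRT ⇒ V = nRT/P = (0.4171 × 0.08314 × 597.95) / 27.88

V ≈ 0.744 L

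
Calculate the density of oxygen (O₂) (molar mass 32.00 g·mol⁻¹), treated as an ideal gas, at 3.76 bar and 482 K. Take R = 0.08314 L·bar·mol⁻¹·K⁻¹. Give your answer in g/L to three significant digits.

ρ ≈ 3.00 g/L

ρ = PM/(RT) = (3.76 × 32.00) / (0.08314 × 482.0)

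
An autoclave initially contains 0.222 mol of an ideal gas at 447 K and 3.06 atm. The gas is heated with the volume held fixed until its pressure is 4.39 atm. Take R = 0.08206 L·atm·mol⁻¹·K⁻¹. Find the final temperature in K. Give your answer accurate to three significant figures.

T₂ ≈ 641 K

From PV = nRT: V₁ = nRT₁/P₁ = 2.661 L.
V constant ⇒ P ∝ T: V₂ = V₁; T₂ = T₁·(P₂/P₁) = 641.3 K.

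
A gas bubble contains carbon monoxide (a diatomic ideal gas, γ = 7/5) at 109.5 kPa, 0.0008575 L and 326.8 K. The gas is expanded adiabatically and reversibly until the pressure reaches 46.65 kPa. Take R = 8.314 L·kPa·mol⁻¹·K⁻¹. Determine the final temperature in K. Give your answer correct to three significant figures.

T₂ ≈ 256 K

Reversible adiabatic, γ = 7/5: T₂ = T₁·(P₂/P₁)^((γ−1)/γ) = 256.1 K; V₂ = V₁·(P₁/P₂)^(1/γ) = 0.001577 L.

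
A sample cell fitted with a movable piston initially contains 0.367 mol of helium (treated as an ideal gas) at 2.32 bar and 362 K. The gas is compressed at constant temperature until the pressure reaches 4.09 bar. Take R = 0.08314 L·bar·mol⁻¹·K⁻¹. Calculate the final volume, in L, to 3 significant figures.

From PV = nRT: V₁ = nRT₁/P₁ = 4.761 L.
T constant ⇒ Boyle's law P V = const: T₂ = T₁; V₂ = V₁·(P₁/P₂) = 2.701 L.

V₂ ≈ 2.70 L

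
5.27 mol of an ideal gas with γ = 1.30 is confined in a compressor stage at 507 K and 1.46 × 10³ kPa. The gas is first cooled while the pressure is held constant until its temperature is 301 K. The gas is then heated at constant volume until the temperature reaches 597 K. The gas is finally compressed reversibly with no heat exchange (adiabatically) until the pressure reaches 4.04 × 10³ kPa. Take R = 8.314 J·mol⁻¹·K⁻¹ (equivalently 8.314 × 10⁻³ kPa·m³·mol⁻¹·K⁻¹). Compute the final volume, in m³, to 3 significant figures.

V₄ ≈ 0.00699 m³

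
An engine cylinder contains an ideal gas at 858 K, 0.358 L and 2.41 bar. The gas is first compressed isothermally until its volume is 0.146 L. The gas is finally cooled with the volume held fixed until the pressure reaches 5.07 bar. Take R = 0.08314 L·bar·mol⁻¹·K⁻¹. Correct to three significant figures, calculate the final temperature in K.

Isothermal, so P V is constant: T₂ = T₁; P₂ = P₁·(V₁/V₂) = 5.909 bar.
V constant ⇒ P ∝ T: V₃ = V₂; T₃ = T₂·(P₃/P₂) = 736.1 K.

T₃ ≈ 736 K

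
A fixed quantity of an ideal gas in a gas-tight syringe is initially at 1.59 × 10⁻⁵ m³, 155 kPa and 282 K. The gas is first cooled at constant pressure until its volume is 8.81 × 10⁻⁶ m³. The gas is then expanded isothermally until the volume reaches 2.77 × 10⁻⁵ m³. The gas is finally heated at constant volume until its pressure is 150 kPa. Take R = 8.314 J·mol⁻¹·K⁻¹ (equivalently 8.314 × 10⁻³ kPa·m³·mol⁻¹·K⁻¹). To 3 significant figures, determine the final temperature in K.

P constant ⇒ V ∝ T: P₂ = P₁; T₂ = T₁·(V₂/V₁) = 156.3 K.
Isothermal, so P V is constant: T₃ = T₂; P₃ = P₂·(V₂/V₃) = 49.30 kPa.
V constant ⇒ P ∝ T: V₄ = V₃; T₄ = T₃·(P₄/P₃) = 475.4 K.

T₄ ≈ 475 K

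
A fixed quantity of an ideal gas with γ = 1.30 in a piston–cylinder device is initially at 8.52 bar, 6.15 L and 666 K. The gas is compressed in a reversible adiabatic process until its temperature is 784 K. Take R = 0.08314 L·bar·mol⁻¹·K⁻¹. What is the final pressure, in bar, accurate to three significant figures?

Reversible adiabatic, γ = 1.30: P₂ = P₁·(T₂/T₁)^(γ/(γ−1)) = 17.28 bar; V₂ = V₁·(T₁/T₂)^(1/(γ−1)) = 3.571 L.

P₂ ≈ 17.3 bar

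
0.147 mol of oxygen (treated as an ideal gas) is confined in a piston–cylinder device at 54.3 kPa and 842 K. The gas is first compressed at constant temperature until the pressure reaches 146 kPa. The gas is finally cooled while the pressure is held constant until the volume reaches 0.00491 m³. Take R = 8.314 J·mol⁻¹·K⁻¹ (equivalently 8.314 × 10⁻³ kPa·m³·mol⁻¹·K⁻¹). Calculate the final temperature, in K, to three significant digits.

T₃ ≈ 587 K

From PV = nRT: V₁ = nRT₁/P₁ = 0.01895 m³.
Isothermal, so P V is constant: T₂ = T₁; V₂ = V₁·(P₁/P₂) = 0.007048 m³.
Isobaric, so V/T is constant: P₃ = P₂; T₃ = T₂·(V₃/V₂) = 586.6 K.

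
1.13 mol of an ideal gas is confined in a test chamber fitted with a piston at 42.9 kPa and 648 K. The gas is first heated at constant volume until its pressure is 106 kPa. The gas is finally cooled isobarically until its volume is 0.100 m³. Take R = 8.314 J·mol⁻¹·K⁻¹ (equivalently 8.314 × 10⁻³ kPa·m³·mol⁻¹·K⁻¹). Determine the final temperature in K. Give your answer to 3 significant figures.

T₃ ≈ 1.13e+03 K

From PV = nRT: V₁ = nRT₁/P₁ = 0.1419 m³.
Isochoric, so P/T is constant: V₂ = V₁; T₂ = T₁·(P₂/P₁) = 1601 K.
P constant ⇒ V ∝ T: P₃ = P₂; T₃ = T₂·(V₃/V₂) = 1128 K.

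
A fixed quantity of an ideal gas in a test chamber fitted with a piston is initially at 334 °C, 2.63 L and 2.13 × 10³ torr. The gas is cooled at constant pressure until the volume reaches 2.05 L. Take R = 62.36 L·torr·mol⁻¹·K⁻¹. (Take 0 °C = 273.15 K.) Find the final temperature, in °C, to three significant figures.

Convert: T₁ = 607.1 K.
Isobaric, so V/T is constant: P₂ = P₁; T₂ = T₁·(V₂/V₁) = 473.3 K.

T₂ ≈ 200 °C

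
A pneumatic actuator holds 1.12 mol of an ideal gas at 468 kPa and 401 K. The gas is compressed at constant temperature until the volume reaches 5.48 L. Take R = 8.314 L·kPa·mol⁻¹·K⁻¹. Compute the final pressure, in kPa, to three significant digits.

From PV = nRT: V₁ = nRT₁/P₁ = 7.979 L.
Isothermal, so P V is constant: T₂ = T₁; P₂ = P₁·(V₁/V₂) = 681.4 kPa.

P₂ ≈ 681 kPa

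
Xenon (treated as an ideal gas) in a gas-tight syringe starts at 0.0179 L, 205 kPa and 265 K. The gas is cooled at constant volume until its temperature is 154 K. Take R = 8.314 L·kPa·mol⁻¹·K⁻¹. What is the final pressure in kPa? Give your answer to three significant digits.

V constant ⇒ P ∝ T: V₂ = V₁; P₂ = P₁·(T₂/T₁) = 119.1 kPa.

P₂ ≈ 119 kPa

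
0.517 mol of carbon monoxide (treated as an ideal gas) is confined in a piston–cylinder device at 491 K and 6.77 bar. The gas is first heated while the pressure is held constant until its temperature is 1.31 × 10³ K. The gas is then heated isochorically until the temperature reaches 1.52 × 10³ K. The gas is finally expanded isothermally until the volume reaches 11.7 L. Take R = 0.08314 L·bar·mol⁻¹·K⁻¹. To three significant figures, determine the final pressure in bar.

P₄ ≈ 5.58 bar

From PV = nRT: V₁ = nRT₁/P₁ = 3.117 L.
Isobaric, so V/T is constant: P₂ = P₁; V₂ = V₁·(T₂/T₁) = 8.317 L.
Isochoric, so P/T is constant: V₃ = V₂; P₃ = P₂·(T₃/T₂) = 7.855 bar.
Isothermal, so P V is constant: T₄ = T₃; P₄ = P₃·(V₃/V₄) = 5.584 bar.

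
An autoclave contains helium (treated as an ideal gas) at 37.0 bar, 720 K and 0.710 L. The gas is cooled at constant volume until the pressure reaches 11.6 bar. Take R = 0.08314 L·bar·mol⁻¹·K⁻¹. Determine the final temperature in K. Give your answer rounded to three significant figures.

T₂ ≈ 226 K

Isochoric, so P/T is constant: V₂ = V₁; T₂ = T₁·(P₂/P₁) = 225.7 K.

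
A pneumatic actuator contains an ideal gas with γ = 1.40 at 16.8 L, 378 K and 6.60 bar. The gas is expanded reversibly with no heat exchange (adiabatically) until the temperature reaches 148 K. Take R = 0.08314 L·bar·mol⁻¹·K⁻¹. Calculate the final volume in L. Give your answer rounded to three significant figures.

Reversible adiabatic, γ = 1.40: P₂ = P₁·(T₂/T₁)^(γ/(γ−1)) = 0.2479 bar; V₂ = V₁·(T₁/T₂)^(1/(γ−1)) = 175.1 L.

V₂ ≈ 175 L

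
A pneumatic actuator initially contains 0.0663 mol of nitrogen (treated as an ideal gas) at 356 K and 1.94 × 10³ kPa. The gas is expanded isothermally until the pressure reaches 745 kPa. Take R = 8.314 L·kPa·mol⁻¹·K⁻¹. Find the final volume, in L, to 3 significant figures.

V₂ ≈ 0.263 L

From PV = nRT: V₁ = nRT₁/P₁ = 0.1012 L.
T constant ⇒ Boyle's law P V = const: T₂ = T₁; V₂ = V₁·(P₁/P₂) = 0.2634 L.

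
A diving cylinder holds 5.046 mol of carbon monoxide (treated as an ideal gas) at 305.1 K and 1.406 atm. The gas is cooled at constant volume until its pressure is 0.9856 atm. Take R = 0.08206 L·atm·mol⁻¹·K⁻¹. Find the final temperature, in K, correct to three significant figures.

From PV = nRT: V₁ = nRT₁/P₁ = 89.85 L.
Isochoric, so P/T is constant: V₂ = V₁; T₂ = T₁·(P₂/P₁) = 213.9 K.

T₂ ≈ 214 K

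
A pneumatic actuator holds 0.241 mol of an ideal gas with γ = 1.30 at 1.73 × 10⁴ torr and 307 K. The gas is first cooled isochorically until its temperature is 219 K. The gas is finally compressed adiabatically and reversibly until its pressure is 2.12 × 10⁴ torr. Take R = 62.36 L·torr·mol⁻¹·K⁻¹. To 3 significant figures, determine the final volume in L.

From PV = nRT: V₁ = nRT₁/P₁ = 0.2667 L.
Isochoric, so P/T is constant: V₂ = V₁; P₂ = P₁·(T₂/T₁) = 1.234e+04 torr.
Adiabatic (γ = 1.30), T V^(γ−1) and P V^γ constant: T₃ = T₂·(P₃/P₂)^((γ−1)/γ) = 248.1 K; V₃ = V₂·(P₂/P₃)^(1/γ) = 0.1759 L.

V₃ ≈ 0.176 L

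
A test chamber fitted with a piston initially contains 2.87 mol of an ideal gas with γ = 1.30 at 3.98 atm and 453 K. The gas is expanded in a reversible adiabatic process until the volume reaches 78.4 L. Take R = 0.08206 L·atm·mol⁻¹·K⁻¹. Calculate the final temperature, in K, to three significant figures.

T₂ ≈ 328 K

From PV = nRT: V₁ = nRT₁/P₁ = 26.81 L.
Reversible adiabatic, γ = 1.30: T₂ = T₁·(V₁/V₂)^(γ−1) = 328.3 K; P₂ = P₁·(V₁/V₂)^γ = 0.9862 atm.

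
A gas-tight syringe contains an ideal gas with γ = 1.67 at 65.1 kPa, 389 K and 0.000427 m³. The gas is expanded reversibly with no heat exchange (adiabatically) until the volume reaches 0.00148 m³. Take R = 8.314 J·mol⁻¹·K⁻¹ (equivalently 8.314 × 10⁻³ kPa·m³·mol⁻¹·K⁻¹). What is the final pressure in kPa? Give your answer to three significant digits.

Adiabatic (γ = 1.67), T V^(γ−1) and P V^γ constant: T₂ = T₁·(V₁/V₂)^(γ−1) = 169.1 K; P₂ = P₁·(V₁/V₂)^γ = 8.167 kPa.

P₂ ≈ 8.17 kPa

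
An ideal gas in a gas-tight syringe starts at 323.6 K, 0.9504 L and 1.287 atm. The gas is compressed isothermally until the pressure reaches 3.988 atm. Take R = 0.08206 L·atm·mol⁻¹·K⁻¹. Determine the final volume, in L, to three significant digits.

V₂ ≈ 0.307 L

Isothermal, so P V is constant: T₂ = T₁; V₂ = V₁·(P₁/P₂) = 0.3067 L.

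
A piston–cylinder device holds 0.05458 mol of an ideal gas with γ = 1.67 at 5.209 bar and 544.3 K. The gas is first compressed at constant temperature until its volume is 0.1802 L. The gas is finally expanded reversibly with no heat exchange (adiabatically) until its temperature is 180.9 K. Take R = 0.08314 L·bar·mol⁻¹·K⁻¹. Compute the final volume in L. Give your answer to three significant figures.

V₃ ≈ 0.933 L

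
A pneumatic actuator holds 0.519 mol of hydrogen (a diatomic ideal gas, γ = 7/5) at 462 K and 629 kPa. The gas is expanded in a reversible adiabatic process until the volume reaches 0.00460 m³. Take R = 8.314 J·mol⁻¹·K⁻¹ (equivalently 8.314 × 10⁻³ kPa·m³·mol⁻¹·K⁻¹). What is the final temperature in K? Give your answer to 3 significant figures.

From PV = nRT: V₁ = nRT₁/P₁ = 0.003169 m³.
Reversible adiabatic, γ = 7/5: T₂ = T₁·(V₁/V₂)^(γ−1) = 398.0 K; P₂ = P₁·(V₁/V₂)^γ = 373.4 kPa.

T₂ ≈ 398 K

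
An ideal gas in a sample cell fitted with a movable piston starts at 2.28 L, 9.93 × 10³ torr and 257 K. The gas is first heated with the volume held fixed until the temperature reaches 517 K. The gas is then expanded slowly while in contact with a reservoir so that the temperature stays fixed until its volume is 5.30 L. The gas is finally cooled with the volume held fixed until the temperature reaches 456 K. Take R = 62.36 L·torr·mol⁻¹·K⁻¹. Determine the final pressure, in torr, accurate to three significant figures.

Isochoric, so P/T is constant: V₂ = V₁; P₂ = P₁·(T₂/T₁) = 1.998e+04 torr.
Isothermal, so P V is constant: T₃ = T₂; P₃ = P₂·(V₂/V₃) = 8593 torr.
V constant ⇒ P ∝ T: V₄ = V₃; P₄ = P₃·(T₄/T₃) = 7579 torr.

P₄ ≈ 7.58e+03 torr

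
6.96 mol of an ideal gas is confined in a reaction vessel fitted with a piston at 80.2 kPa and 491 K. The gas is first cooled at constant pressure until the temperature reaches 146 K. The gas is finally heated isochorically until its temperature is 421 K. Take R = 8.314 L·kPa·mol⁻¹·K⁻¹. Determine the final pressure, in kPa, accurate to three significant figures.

From PV = nRT: V₁ = nRT₁/P₁ = 354.3 L.
P constant ⇒ V ∝ T: P₂ = P₁; V₂ = V₁·(T₂/T₁) = 105.3 L.
V constant ⇒ P ∝ T: V₃ = V₂; P₃ = P₂·(T₃/T₂) = 231.3 kPa.

P₃ ≈ 231 kPa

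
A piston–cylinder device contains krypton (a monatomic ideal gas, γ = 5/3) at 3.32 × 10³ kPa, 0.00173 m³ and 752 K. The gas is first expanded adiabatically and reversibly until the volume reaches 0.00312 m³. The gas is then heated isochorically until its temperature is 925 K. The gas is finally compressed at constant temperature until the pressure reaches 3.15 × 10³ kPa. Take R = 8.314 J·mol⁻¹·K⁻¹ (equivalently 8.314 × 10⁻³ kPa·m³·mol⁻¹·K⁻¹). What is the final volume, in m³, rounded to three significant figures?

V₄ ≈ 0.00224 m³

Adiabatic (γ = 5/3), T V^(γ−1) and P V^γ constant: T₂ = T₁·(V₁/V₂)^(γ−1) = 507.6 K; P₂ = P₁·(V₁/V₂)^γ = 1242 kPa.
V constant ⇒ P ∝ T: V₃ = V₂; P₃ = P₂·(T₃/T₂) = 2264 kPa.
Isothermal, so P V is constant: T₄ = T₃; V₄ = V₃·(P₃/P₄) = 0.002243 m³.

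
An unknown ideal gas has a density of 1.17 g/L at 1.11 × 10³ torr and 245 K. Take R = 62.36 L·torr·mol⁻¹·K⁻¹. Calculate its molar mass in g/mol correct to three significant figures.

ρ = PM/(RT) ⇒ M = ρRT/P = (1.17 × 62.36 × 245.0) / 1.11e+03

M ≈ 16.1 g/mol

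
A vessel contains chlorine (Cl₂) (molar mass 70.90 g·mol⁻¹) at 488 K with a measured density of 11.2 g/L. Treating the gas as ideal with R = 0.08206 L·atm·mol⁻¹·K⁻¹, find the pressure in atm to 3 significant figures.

P ≈ 6.33 atm

ρ = PM/(RT) ⇒ P = ρRT/M = (11.2 × 0.08206 × 488.0) / 70.90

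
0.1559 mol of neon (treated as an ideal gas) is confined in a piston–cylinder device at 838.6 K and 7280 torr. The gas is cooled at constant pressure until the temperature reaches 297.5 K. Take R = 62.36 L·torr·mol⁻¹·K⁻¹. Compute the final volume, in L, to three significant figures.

V₂ ≈ 0.397 L

From PV = nRT: V₁ = nRT₁/P₁ = 1.120 L.
Isobaric, so V/T is constant: P₂ = P₁; V₂ = V₁·(T₂/T₁) = 0.3973 L.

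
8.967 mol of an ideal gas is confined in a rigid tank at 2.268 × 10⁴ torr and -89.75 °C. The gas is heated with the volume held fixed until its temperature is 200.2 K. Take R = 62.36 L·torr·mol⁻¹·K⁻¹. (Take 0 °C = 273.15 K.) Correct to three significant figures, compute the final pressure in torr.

P₂ ≈ 2.48e+04 torr

Convert: T₁ = 183.4 K.
From PV = nRT: V₁ = nRT₁/P₁ = 4.522 L.
Isochoric, so P/T is constant: V₂ = V₁; P₂ = P₁·(T₂/T₁) = 2.476e+04 torr.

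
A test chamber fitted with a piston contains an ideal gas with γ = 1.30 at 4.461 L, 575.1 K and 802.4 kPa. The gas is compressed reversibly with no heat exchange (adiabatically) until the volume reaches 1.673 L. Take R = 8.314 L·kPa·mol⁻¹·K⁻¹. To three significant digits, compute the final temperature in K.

T₂ ≈ 772 K

Reversible adiabatic, γ = 1.30: T₂ = T₁·(V₁/V₂)^(γ−1) = 771.8 K; P₂ = P₁·(V₁/V₂)^γ = 2871 kPa.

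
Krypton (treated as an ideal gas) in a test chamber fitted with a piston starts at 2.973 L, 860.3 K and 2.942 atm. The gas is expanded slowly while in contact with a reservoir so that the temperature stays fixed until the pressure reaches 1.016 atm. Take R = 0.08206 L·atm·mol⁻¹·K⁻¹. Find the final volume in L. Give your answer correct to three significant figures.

V₂ ≈ 8.61 L

T constant ⇒ Boyle's law P V = const: T₂ = T₁; V₂ = V₁·(P₁/P₂) = 8.609 L.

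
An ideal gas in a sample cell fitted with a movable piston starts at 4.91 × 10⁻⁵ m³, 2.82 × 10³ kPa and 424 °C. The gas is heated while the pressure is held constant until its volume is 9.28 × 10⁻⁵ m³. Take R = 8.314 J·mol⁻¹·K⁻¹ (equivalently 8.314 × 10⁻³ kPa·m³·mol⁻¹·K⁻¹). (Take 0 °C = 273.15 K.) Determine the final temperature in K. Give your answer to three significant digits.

T₂ ≈ 1.32e+03 K

Convert: T₁ = 697.1 K.
P constant ⇒ V ∝ T: P₂ = P₁; T₂ = T₁·(V₂/V₁) = 1318 K.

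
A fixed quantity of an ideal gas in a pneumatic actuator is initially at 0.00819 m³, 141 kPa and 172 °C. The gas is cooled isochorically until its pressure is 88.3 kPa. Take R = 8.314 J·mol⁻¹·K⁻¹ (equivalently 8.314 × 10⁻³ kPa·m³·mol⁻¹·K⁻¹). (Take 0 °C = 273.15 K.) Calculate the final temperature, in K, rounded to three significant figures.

T₂ ≈ 279 K

Convert: T₁ = 445.1 K.
Isochoric, so P/T is constant: V₂ = V₁; T₂ = T₁·(P₂/P₁) = 278.8 K.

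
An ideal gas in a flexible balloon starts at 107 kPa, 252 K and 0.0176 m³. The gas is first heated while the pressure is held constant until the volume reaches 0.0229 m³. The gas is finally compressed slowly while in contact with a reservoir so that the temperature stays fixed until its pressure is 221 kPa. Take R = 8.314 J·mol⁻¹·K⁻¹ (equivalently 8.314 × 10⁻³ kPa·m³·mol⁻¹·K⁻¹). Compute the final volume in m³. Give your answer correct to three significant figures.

Isobaric, so V/T is constant: P₂ = P₁; T₂ = T₁·(V₂/V₁) = 327.9 K.
Isothermal, so P V is constant: T₃ = T₂; V₃ = V₂·(P₂/P₃) = 0.01109 m³.

V₃ ≈ 0.0111 m³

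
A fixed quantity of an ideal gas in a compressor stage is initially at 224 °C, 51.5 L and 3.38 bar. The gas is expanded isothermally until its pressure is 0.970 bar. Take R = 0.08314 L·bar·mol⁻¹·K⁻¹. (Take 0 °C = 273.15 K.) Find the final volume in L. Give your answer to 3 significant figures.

V₂ ≈ 179 L

Convert: T₁ = 497.1 K.
T constant ⇒ Boyle's law P V = const: T₂ = T₁; V₂ = V₁·(P₁/P₂) = 179.5 L.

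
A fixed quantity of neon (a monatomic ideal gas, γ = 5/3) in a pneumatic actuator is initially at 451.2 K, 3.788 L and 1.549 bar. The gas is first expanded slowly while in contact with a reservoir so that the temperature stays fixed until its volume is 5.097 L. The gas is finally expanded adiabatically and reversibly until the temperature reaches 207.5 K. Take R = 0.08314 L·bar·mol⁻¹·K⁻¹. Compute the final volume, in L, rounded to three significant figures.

V₃ ≈ 16.3 L

T constant ⇒ Boyle's law P V = const: T₂ = T₁; P₂ = P₁·(V₁/V₂) = 1.151 bar.
Reversible adiabatic, γ = 5/3: P₃ = P₂·(T₃/T₂)^(γ/(γ−1)) = 0.1651 bar; V₃ = V₂·(T₂/T₃)^(1/(γ−1)) = 16.34 L.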